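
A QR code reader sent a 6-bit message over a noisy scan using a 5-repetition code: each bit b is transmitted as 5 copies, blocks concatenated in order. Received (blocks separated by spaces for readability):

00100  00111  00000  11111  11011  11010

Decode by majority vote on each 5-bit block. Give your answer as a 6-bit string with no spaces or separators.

Block 1 (00100): 1 one → 0
Block 2 (00111): 3 ones → 1
Block 3 (00000): 0 ones → 0
Block 4 (11111): 5 ones → 1
Block 5 (11011): 4 ones → 1
Block 6 (11010): 3 ones → 1

010111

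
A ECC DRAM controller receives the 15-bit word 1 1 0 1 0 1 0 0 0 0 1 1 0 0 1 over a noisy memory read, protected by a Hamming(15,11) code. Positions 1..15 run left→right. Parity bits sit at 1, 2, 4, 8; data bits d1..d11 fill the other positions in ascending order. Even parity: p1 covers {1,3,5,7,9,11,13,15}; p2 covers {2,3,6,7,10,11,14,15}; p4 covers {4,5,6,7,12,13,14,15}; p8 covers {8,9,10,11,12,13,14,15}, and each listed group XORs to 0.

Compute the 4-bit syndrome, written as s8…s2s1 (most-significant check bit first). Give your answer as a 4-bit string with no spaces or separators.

s1 (pos 1,3,5,7,9,11,13,15): 1⊕0⊕0⊕0⊕0⊕1⊕0⊕1 = 1
s2 (pos 2,3,6,7,10,11,14,15): 1⊕0⊕1⊕0⊕0⊕1⊕0⊕1 = 0
s4 (pos 4,5,6,7,12,13,14,15): 1⊕0⊕1⊕0⊕1⊕0⊕0⊕1 = 0
s8 (pos 8,9,10,11,12,13,14,15): 0⊕0⊕0⊕1⊕1⊕0⊕0⊕1 = 1
Syndrome s8…s1 = 1001 → error at position 9.

1001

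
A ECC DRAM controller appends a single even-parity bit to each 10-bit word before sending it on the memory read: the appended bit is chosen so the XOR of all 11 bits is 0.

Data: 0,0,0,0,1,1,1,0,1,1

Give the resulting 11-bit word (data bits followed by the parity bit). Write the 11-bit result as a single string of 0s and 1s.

00001110111

XOR of the 10 data bits: 0⊕0⊕0⊕0⊕1⊕1⊕1⊕0⊕1⊕1 = 1
Parity bit = 1 (so all 11 bits XOR to 0).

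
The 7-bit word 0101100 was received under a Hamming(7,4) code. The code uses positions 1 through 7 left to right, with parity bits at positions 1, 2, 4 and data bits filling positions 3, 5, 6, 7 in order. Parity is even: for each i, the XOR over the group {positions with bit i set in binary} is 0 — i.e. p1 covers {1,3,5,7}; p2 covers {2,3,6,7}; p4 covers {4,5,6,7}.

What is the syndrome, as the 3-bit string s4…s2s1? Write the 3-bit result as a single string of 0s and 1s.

s1 (pos 1,3,5,7): 0⊕0⊕1⊕0 = 1
s2 (pos 2,3,6,7): 1⊕0⊕0⊕0 = 1
s4 (pos 4,5,6,7): 1⊕1⊕0⊕0 = 0
Syndrome s4…s1 = 011 → error at position 3.

011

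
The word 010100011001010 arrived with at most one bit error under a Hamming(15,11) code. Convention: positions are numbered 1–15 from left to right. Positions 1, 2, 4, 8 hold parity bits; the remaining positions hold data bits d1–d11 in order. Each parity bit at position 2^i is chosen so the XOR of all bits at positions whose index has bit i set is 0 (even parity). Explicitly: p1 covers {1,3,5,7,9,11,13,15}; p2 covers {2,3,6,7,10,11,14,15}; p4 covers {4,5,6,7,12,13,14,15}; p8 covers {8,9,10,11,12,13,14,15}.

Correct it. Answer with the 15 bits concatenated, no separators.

010110011001010

s1 (pos 1,3,5,7,9,11,13,15): 0⊕0⊕0⊕0⊕1⊕0⊕0⊕0 = 1
s2 (pos 2,3,6,7,10,11,14,15): 1⊕0⊕0⊕0⊕0⊕0⊕1⊕0 = 0
s4 (pos 4,5,6,7,12,13,14,15): 1⊕0⊕0⊕0⊕1⊕0⊕1⊕0 = 1
s8 (pos 8,9,10,11,12,13,14,15): 1⊕1⊕0⊕0⊕1⊕0⊕1⊕0 = 0
Syndrome s8…s1 = 0101 → error at position 5.
Flip position 5: 010100011001010 → 010110011001010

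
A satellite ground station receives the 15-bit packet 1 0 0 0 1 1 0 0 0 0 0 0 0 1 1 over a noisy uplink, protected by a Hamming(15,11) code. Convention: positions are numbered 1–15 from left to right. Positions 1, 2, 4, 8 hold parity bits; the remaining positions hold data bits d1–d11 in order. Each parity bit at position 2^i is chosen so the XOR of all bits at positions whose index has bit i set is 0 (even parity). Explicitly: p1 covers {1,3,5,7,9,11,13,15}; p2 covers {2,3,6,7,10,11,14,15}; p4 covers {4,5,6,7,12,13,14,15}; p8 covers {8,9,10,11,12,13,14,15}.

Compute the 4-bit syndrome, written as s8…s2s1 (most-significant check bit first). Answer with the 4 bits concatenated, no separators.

s1 (pos 1,3,5,7,9,11,13,15): 1⊕0⊕1⊕0⊕0⊕0⊕0⊕1 = 1
s2 (pos 2,3,6,7,10,11,14,15): 0⊕0⊕1⊕0⊕0⊕0⊕1⊕1 = 1
s4 (pos 4,5,6,7,12,13,14,15): 0⊕1⊕1⊕0⊕0⊕0⊕1⊕1 = 0
s8 (pos 8,9,10,11,12,13,14,15): 0⊕0⊕0⊕0⊕0⊕0⊕1⊕1 = 0
Syndrome s8…s1 = 0011 → error at position 3.

0011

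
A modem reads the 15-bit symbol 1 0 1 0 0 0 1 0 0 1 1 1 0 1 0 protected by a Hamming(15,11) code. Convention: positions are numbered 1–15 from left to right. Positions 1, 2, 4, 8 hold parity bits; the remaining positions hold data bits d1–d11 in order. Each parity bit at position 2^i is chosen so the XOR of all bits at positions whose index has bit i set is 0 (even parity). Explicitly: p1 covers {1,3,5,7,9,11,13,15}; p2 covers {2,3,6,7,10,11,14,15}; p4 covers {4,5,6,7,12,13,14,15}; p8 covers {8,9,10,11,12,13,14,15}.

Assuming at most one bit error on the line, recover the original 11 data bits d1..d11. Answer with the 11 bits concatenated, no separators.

10110111010

s1 (pos 1,3,5,7,9,11,13,15): 1⊕1⊕0⊕1⊕0⊕1⊕0⊕0 = 0
s2 (pos 2,3,6,7,10,11,14,15): 0⊕1⊕0⊕1⊕1⊕1⊕1⊕0 = 1
s4 (pos 4,5,6,7,12,13,14,15): 0⊕0⊕0⊕1⊕1⊕0⊕1⊕0 = 1
s8 (pos 8,9,10,11,12,13,14,15): 0⊕0⊕1⊕1⊕1⊕0⊕1⊕0 = 0
Syndrome s8…s1 = 0110 → error at position 6.
Flip position 6: 101000100111010 → 101001100111010
Read data bits from positions 3,5,6,7,9,10,11,12,13,14,15: 10110111010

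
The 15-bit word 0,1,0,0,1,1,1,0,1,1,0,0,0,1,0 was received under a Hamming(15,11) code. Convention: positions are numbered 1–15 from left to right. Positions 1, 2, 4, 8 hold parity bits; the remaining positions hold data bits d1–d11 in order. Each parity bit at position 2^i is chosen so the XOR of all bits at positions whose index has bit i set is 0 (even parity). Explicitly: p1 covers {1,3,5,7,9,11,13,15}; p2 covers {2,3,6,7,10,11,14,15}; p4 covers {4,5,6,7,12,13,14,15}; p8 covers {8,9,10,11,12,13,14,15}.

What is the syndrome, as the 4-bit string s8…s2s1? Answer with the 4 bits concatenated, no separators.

s1 (pos 1,3,5,7,9,11,13,15): 0⊕0⊕1⊕1⊕1⊕0⊕0⊕0 = 1
s2 (pos 2,3,6,7,10,11,14,15): 1⊕0⊕1⊕1⊕1⊕0⊕1⊕0 = 1
s4 (pos 4,5,6,7,12,13,14,15): 0⊕1⊕1⊕1⊕0⊕0⊕1⊕0 = 0
s8 (pos 8,9,10,11,12,13,14,15): 0⊕1⊕1⊕0⊕0⊕0⊕1⊕0 = 1
Syndrome s8…s1 = 1011 → error at position 11.

1011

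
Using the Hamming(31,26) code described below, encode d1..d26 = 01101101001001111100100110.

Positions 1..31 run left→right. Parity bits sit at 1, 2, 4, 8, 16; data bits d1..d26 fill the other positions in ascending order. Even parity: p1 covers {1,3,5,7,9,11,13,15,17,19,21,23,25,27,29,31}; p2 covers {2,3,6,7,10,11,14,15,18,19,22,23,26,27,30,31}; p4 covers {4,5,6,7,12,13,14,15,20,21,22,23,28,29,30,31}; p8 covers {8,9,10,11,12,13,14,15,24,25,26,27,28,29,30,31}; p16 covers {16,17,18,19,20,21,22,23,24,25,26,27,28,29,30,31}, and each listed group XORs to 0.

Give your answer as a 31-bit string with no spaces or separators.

1000110111010010001111100100110

Place data at non-parity positions: p1 p2 0 p4 1 1 0 p8 1 1 0 1 0 0 1 p16 0 0 1 1 1 1 1 0 0 1 0 0 1 1 0
p1 (pos 1,3,5,7,9,11,13,15,17,19,21,23,25,27,29,31): XOR of data positions = 0⊕1⊕0⊕1⊕0⊕0⊕1⊕0⊕1⊕1⊕1⊕0⊕0⊕1⊕0 = 1
p2 (pos 2,3,6,7,10,11,14,15,18,19,22,23,26,27,30,31): XOR of data positions = 0⊕1⊕0⊕1⊕0⊕0⊕1⊕0⊕1⊕1⊕1⊕1⊕0⊕1⊕0 = 0
p4 (pos 4,5,6,7,12,13,14,15,20,21,22,23,28,29,30,31): XOR of data positions = 1⊕1⊕0⊕1⊕0⊕0⊕1⊕1⊕1⊕1⊕1⊕0⊕1⊕1⊕0 = 0
p8 (pos 8,9,10,11,12,13,14,15,24,25,26,27,28,29,30,31): XOR of data positions = 1⊕1⊕0⊕1⊕0⊕0⊕1⊕0⊕0⊕1⊕0⊕0⊕1⊕1⊕0 = 1
p16 (pos 16,17,18,19,20,21,22,23,24,25,26,27,28,29,30,31): XOR of data positions = 0⊕0⊕1⊕1⊕1⊕1⊕1⊕0⊕0⊕1⊕0⊕0⊕1⊕1⊕0 = 0
Codeword: 1000110111010010001111100100110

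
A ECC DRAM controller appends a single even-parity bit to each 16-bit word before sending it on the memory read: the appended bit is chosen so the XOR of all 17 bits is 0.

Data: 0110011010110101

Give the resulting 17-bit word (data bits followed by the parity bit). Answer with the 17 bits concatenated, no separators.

01100110101101011

XOR of the 16 data bits: 0⊕1⊕1⊕0⊕0⊕1⊕1⊕0⊕1⊕0⊕1⊕1⊕0⊕1⊕0⊕1 = 1
Parity bit = 1 (so all 17 bits XOR to 0).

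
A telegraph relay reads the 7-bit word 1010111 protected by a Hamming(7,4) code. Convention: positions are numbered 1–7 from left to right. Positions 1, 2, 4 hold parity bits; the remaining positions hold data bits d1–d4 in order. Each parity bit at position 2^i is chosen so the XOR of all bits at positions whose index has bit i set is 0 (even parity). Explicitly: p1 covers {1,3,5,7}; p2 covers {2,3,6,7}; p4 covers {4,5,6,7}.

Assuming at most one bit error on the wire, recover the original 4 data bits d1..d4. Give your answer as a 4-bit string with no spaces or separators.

s1 (pos 1,3,5,7): 1⊕1⊕1⊕1 = 0
s2 (pos 2,3,6,7): 0⊕1⊕1⊕1 = 1
s4 (pos 4,5,6,7): 0⊕1⊕1⊕1 = 1
Syndrome s4…s1 = 110 → error at position 6.
Flip position 6: 1010111 → 1010101
Read data bits from positions 3,5,6,7: 1101

1101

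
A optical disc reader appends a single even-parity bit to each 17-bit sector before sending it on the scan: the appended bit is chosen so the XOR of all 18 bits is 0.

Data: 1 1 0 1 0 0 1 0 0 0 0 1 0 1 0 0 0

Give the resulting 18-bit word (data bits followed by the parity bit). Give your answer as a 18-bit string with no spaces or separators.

XOR of the 17 data bits: 1⊕1⊕0⊕1⊕0⊕0⊕1⊕0⊕0⊕0⊕0⊕1⊕0⊕1⊕0⊕0⊕0 = 0
Parity bit = 0 (so all 18 bits XOR to 0).

110100100001010000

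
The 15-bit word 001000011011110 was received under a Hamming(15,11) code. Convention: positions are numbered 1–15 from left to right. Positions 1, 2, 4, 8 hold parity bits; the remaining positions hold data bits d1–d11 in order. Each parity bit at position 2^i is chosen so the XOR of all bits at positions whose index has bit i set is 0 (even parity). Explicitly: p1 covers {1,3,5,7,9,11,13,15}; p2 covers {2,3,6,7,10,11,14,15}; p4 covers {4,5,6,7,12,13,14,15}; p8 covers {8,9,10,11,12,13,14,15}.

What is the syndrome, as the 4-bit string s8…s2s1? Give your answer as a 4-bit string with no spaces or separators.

0110

s1 (pos 1,3,5,7,9,11,13,15): 0⊕1⊕0⊕0⊕1⊕1⊕1⊕0 = 0
s2 (pos 2,3,6,7,10,11,14,15): 0⊕1⊕0⊕0⊕0⊕1⊕1⊕0 = 1
s4 (pos 4,5,6,7,12,13,14,15): 0⊕0⊕0⊕0⊕1⊕1⊕1⊕0 = 1
s8 (pos 8,9,10,11,12,13,14,15): 1⊕1⊕0⊕1⊕1⊕1⊕1⊕0 = 0
Syndrome s8…s1 = 0110 → error at position 6.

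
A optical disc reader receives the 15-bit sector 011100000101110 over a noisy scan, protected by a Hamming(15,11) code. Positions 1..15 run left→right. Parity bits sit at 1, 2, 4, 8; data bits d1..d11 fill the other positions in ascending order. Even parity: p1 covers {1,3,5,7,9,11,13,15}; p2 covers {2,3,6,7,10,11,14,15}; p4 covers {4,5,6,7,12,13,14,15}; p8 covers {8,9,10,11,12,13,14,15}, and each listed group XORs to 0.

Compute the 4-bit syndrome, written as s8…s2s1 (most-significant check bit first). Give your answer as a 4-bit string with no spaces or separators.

s1 (pos 1,3,5,7,9,11,13,15): 0⊕1⊕0⊕0⊕0⊕0⊕1⊕0 = 0
s2 (pos 2,3,6,7,10,11,14,15): 1⊕1⊕0⊕0⊕1⊕0⊕1⊕0 = 0
s4 (pos 4,5,6,7,12,13,14,15): 1⊕0⊕0⊕0⊕1⊕1⊕1⊕0 = 0
s8 (pos 8,9,10,11,12,13,14,15): 0⊕0⊕1⊕0⊕1⊕1⊕1⊕0 = 0
Syndrome s8…s1 = 0000 → no error.

0000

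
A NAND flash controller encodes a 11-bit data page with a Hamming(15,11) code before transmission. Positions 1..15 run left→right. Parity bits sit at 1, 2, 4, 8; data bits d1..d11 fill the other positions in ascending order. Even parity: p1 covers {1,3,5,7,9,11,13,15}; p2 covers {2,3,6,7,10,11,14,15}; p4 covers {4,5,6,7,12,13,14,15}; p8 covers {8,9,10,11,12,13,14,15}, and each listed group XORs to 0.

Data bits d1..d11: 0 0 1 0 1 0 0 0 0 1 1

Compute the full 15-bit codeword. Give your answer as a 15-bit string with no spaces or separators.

010101011000011

Place data at non-parity positions: p1 p2 0 p4 0 1 0 p8 1 0 0 0 0 1 1
p1 (pos 1,3,5,7,9,11,13,15): XOR of data positions = 0⊕0⊕0⊕1⊕0⊕0⊕1 = 0
p2 (pos 2,3,6,7,10,11,14,15): XOR of data positions = 0⊕1⊕0⊕0⊕0⊕1⊕1 = 1
p4 (pos 4,5,6,7,12,13,14,15): XOR of data positions = 0⊕1⊕0⊕0⊕0⊕1⊕1 = 1
p8 (pos 8,9,10,11,12,13,14,15): XOR of data positions = 1⊕0⊕0⊕0⊕0⊕1⊕1 = 1
Codeword: 010101011000011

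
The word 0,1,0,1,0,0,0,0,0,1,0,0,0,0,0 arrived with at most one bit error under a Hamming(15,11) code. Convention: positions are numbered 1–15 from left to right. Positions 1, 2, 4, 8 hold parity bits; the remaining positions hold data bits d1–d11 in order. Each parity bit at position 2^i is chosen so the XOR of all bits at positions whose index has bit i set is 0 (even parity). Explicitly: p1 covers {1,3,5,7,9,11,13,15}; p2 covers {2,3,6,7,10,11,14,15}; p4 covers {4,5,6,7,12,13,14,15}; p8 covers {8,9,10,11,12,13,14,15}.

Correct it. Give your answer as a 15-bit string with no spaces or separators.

010100000101000

s1 (pos 1,3,5,7,9,11,13,15): 0⊕0⊕0⊕0⊕0⊕0⊕0⊕0 = 0
s2 (pos 2,3,6,7,10,11,14,15): 1⊕0⊕0⊕0⊕1⊕0⊕0⊕0 = 0
s4 (pos 4,5,6,7,12,13,14,15): 1⊕0⊕0⊕0⊕0⊕0⊕0⊕0 = 1
s8 (pos 8,9,10,11,12,13,14,15): 0⊕0⊕1⊕0⊕0⊕0⊕0⊕0 = 1
Syndrome s8…s1 = 1100 → error at position 12.
Flip position 12: 010100000100000 → 010100000101000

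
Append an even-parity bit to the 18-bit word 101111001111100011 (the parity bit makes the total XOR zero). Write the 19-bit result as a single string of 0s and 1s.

1011110011111000110

XOR of the 18 data bits: 1⊕0⊕1⊕1⊕1⊕1⊕0⊕0⊕1⊕1⊕1⊕1⊕1⊕0⊕0⊕0⊕1⊕1 = 0
Parity bit = 0 (so all 19 bits XOR to 0).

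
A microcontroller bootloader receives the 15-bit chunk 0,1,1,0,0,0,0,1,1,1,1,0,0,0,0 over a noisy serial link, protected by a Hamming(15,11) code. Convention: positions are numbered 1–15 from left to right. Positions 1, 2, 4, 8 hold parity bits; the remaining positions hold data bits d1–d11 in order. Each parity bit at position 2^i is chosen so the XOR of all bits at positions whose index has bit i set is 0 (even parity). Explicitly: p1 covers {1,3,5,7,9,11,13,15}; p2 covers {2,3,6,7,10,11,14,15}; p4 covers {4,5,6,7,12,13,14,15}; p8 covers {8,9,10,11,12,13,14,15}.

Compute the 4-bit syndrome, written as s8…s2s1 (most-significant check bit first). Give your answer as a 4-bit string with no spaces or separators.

s1 (pos 1,3,5,7,9,11,13,15): 0⊕1⊕0⊕0⊕1⊕1⊕0⊕0 = 1
s2 (pos 2,3,6,7,10,11,14,15): 1⊕1⊕0⊕0⊕1⊕1⊕0⊕0 = 0
s4 (pos 4,5,6,7,12,13,14,15): 0⊕0⊕0⊕0⊕0⊕0⊕0⊕0 = 0
s8 (pos 8,9,10,11,12,13,14,15): 1⊕1⊕1⊕1⊕0⊕0⊕0⊕0 = 0
Syndrome s8…s1 = 0001 → error at position 1.

0001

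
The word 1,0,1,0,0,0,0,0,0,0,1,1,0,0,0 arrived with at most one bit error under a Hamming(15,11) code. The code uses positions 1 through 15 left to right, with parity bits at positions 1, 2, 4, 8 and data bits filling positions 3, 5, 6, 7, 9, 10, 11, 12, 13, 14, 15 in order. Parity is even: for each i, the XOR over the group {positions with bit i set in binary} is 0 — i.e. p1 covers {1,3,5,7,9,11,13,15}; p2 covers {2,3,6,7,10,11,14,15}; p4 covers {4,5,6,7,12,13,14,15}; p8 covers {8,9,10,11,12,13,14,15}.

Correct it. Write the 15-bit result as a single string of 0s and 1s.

101010000011000

s1 (pos 1,3,5,7,9,11,13,15): 1⊕1⊕0⊕0⊕0⊕1⊕0⊕0 = 1
s2 (pos 2,3,6,7,10,11,14,15): 0⊕1⊕0⊕0⊕0⊕1⊕0⊕0 = 0
s4 (pos 4,5,6,7,12,13,14,15): 0⊕0⊕0⊕0⊕1⊕0⊕0⊕0 = 1
s8 (pos 8,9,10,11,12,13,14,15): 0⊕0⊕0⊕1⊕1⊕0⊕0⊕0 = 0
Syndrome s8…s1 = 0101 → error at position 5.
Flip position 5: 101000000011000 → 101010000011000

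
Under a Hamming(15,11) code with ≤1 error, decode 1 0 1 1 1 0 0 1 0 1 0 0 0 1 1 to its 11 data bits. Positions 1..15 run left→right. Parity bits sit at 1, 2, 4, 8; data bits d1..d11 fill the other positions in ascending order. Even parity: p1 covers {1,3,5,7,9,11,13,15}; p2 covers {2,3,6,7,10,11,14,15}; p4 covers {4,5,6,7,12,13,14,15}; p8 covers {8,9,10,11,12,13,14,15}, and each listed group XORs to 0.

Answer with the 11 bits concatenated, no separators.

11000100011

s1 (pos 1,3,5,7,9,11,13,15): 1⊕1⊕1⊕0⊕0⊕0⊕0⊕1 = 0
s2 (pos 2,3,6,7,10,11,14,15): 0⊕1⊕0⊕0⊕1⊕0⊕1⊕1 = 0
s4 (pos 4,5,6,7,12,13,14,15): 1⊕1⊕0⊕0⊕0⊕0⊕1⊕1 = 0
s8 (pos 8,9,10,11,12,13,14,15): 1⊕0⊕1⊕0⊕0⊕0⊕1⊕1 = 0
Syndrome s8…s1 = 0000 → no error.
Read data bits from positions 3,5,6,7,9,10,11,12,13,14,15: 11000100011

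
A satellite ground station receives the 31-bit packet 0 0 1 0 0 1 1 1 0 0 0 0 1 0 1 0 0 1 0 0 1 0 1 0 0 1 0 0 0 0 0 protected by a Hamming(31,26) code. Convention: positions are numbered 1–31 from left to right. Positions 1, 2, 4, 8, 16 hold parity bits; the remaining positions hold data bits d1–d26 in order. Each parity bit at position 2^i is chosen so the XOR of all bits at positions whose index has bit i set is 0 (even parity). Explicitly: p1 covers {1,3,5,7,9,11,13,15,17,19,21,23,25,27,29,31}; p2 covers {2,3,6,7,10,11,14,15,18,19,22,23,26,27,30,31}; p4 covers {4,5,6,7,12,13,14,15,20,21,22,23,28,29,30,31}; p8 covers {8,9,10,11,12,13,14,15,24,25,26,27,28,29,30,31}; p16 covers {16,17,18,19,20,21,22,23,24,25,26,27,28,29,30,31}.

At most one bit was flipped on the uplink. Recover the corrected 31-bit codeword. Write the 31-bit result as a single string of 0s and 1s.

s1 (pos 1,3,5,7,9,11,13,15,17,19,21,23,25,27,29,31): 0⊕1⊕0⊕1⊕0⊕0⊕1⊕1⊕0⊕0⊕1⊕1⊕0⊕0⊕0⊕0 = 0
s2 (pos 2,3,6,7,10,11,14,15,18,19,22,23,26,27,30,31): 0⊕1⊕1⊕1⊕0⊕0⊕0⊕1⊕1⊕0⊕0⊕1⊕1⊕0⊕0⊕0 = 1
s4 (pos 4,5,6,7,12,13,14,15,20,21,22,23,28,29,30,31): 0⊕0⊕1⊕1⊕0⊕1⊕0⊕1⊕0⊕1⊕0⊕1⊕0⊕0⊕0⊕0 = 0
s8 (pos 8,9,10,11,12,13,14,15,24,25,26,27,28,29,30,31): 1⊕0⊕0⊕0⊕0⊕1⊕0⊕1⊕0⊕0⊕1⊕0⊕0⊕0⊕0⊕0 = 0
s16 (pos 16,17,18,19,20,21,22,23,24,25,26,27,28,29,30,31): 0⊕0⊕1⊕0⊕0⊕1⊕0⊕1⊕0⊕0⊕1⊕0⊕0⊕0⊕0⊕0 = 0
Syndrome s16…s1 = 00010 → error at position 2.
Flip position 2: 0010011100001010010010100100000 → 0110011100001010010010100100000

0110011100001010010010100100000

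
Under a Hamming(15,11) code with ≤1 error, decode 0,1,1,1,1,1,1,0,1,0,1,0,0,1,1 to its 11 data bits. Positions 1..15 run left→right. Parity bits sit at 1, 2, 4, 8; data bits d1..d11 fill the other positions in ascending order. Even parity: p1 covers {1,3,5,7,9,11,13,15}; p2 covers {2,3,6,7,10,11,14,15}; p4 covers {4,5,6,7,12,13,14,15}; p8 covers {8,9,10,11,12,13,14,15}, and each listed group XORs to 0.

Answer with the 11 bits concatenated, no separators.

s1 (pos 1,3,5,7,9,11,13,15): 0⊕1⊕1⊕1⊕1⊕1⊕0⊕1 = 0
s2 (pos 2,3,6,7,10,11,14,15): 1⊕1⊕1⊕1⊕0⊕1⊕1⊕1 = 1
s4 (pos 4,5,6,7,12,13,14,15): 1⊕1⊕1⊕1⊕0⊕0⊕1⊕1 = 0
s8 (pos 8,9,10,11,12,13,14,15): 0⊕1⊕0⊕1⊕0⊕0⊕1⊕1 = 0
Syndrome s8…s1 = 0010 → error at position 2.
Flip position 2: 011111101010011 → 001111101010011
Read data bits from positions 3,5,6,7,9,10,11,12,13,14,15: 11111010011

11111010011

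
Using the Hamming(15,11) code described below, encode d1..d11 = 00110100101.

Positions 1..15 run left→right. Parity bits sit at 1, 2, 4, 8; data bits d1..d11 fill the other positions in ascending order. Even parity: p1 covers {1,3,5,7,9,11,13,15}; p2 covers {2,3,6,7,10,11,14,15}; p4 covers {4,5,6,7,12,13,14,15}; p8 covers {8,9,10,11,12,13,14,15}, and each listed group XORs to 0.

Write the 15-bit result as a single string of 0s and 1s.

Place data at non-parity positions: p1 p2 0 p4 0 1 1 p8 0 1 0 0 1 0 1
p1 (pos 1,3,5,7,9,11,13,15): XOR of data positions = 0⊕0⊕1⊕0⊕0⊕1⊕1 = 1
p2 (pos 2,3,6,7,10,11,14,15): XOR of data positions = 0⊕1⊕1⊕1⊕0⊕0⊕1 = 0
p4 (pos 4,5,6,7,12,13,14,15): XOR of data positions = 0⊕1⊕1⊕0⊕1⊕0⊕1 = 0
p8 (pos 8,9,10,11,12,13,14,15): XOR of data positions = 0⊕1⊕0⊕0⊕1⊕0⊕1 = 1
Codeword: 100001110100101

100001110100101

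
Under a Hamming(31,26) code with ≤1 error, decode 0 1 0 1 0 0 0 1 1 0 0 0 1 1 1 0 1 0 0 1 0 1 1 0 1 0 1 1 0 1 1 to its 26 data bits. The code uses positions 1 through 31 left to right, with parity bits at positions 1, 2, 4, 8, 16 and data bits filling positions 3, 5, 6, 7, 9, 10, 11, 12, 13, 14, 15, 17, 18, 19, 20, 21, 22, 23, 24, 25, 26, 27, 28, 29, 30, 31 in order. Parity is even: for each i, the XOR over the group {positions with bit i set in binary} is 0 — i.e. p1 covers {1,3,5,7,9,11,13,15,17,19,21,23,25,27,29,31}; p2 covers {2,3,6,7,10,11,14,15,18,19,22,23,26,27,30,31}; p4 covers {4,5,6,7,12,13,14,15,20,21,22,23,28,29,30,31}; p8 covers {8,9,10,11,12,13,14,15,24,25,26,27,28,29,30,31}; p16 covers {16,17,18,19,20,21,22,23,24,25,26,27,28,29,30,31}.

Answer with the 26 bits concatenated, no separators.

00001000111100101101011011

s1 (pos 1,3,5,7,9,11,13,15,17,19,21,23,25,27,29,31): 0⊕0⊕0⊕0⊕1⊕0⊕1⊕1⊕1⊕0⊕0⊕1⊕1⊕1⊕0⊕1 = 0
s2 (pos 2,3,6,7,10,11,14,15,18,19,22,23,26,27,30,31): 1⊕0⊕0⊕0⊕0⊕0⊕1⊕1⊕0⊕0⊕1⊕1⊕0⊕1⊕1⊕1 = 0
s4 (pos 4,5,6,7,12,13,14,15,20,21,22,23,28,29,30,31): 1⊕0⊕0⊕0⊕0⊕1⊕1⊕1⊕1⊕0⊕1⊕1⊕1⊕0⊕1⊕1 = 0
s8 (pos 8,9,10,11,12,13,14,15,24,25,26,27,28,29,30,31): 1⊕1⊕0⊕0⊕0⊕1⊕1⊕1⊕0⊕1⊕0⊕1⊕1⊕0⊕1⊕1 = 0
s16 (pos 16,17,18,19,20,21,22,23,24,25,26,27,28,29,30,31): 0⊕1⊕0⊕0⊕1⊕0⊕1⊕1⊕0⊕1⊕0⊕1⊕1⊕0⊕1⊕1 = 1
Syndrome s16…s1 = 10000 → error at position 16.
Flip position 16: 0101000110001110100101101011011 → 0101000110001111100101101011011
Read data bits from positions 3,5,6,7,9,10,11,12,13,14,15,17,18,19,20,21,22,23,24,25,26,27,28,29,30,31: 00001000111100101101011011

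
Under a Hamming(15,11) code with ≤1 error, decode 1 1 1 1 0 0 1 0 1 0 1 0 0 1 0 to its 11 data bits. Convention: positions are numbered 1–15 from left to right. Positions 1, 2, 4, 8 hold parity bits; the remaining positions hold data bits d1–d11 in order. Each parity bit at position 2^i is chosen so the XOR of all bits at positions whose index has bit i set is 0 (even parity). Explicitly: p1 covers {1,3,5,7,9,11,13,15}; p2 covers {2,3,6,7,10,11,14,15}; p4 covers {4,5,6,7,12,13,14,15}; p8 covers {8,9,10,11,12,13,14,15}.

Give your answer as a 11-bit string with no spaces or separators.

10011010011

s1 (pos 1,3,5,7,9,11,13,15): 1⊕1⊕0⊕1⊕1⊕1⊕0⊕0 = 1
s2 (pos 2,3,6,7,10,11,14,15): 1⊕1⊕0⊕1⊕0⊕1⊕1⊕0 = 1
s4 (pos 4,5,6,7,12,13,14,15): 1⊕0⊕0⊕1⊕0⊕0⊕1⊕0 = 1
s8 (pos 8,9,10,11,12,13,14,15): 0⊕1⊕0⊕1⊕0⊕0⊕1⊕0 = 1
Syndrome s8…s1 = 1111 → error at position 15.
Flip position 15: 111100101010010 → 111100101010011
Read data bits from positions 3,5,6,7,9,10,11,12,13,14,15: 10011010011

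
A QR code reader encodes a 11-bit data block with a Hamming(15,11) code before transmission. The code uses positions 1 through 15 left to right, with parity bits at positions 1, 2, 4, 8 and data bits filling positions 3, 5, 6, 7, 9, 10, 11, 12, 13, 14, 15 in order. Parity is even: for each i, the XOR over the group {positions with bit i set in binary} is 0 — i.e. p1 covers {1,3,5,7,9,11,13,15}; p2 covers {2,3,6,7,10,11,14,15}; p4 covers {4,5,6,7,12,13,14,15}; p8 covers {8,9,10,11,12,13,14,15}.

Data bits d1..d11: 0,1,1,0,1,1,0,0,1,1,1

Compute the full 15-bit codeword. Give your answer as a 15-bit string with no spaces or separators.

Place data at non-parity positions: p1 p2 0 p4 1 1 0 p8 1 1 0 0 1 1 1
p1 (pos 1,3,5,7,9,11,13,15): XOR of data positions = 0⊕1⊕0⊕1⊕0⊕1⊕1 = 0
p2 (pos 2,3,6,7,10,11,14,15): XOR of data positions = 0⊕1⊕0⊕1⊕0⊕1⊕1 = 0
p4 (pos 4,5,6,7,12,13,14,15): XOR of data positions = 1⊕1⊕0⊕0⊕1⊕1⊕1 = 1
p8 (pos 8,9,10,11,12,13,14,15): XOR of data positions = 1⊕1⊕0⊕0⊕1⊕1⊕1 = 1
Codeword: 000111011100111

000111011100111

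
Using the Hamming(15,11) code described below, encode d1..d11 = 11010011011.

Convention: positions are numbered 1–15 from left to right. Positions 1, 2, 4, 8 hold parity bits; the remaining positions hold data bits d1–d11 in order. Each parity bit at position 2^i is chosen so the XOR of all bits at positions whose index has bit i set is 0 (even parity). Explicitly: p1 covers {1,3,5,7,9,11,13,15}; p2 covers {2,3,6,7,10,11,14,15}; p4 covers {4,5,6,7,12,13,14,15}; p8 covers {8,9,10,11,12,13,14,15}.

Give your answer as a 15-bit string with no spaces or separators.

Place data at non-parity positions: p1 p2 1 p4 1 0 1 p8 0 0 1 1 0 1 1
p1 (pos 1,3,5,7,9,11,13,15): XOR of data positions = 1⊕1⊕1⊕0⊕1⊕0⊕1 = 1
p2 (pos 2,3,6,7,10,11,14,15): XOR of data positions = 1⊕0⊕1⊕0⊕1⊕1⊕1 = 1
p4 (pos 4,5,6,7,12,13,14,15): XOR of data positions = 1⊕0⊕1⊕1⊕0⊕1⊕1 = 1
p8 (pos 8,9,10,11,12,13,14,15): XOR of data positions = 0⊕0⊕1⊕1⊕0⊕1⊕1 = 0
Codeword: 111110100011011

111110100011011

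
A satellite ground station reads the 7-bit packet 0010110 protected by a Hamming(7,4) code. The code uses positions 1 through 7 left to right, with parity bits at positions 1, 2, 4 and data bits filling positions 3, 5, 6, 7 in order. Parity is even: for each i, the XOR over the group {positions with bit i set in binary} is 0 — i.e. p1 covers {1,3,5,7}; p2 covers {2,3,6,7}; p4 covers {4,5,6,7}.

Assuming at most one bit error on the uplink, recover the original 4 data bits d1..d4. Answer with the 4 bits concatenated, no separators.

s1 (pos 1,3,5,7): 0⊕1⊕1⊕0 = 0
s2 (pos 2,3,6,7): 0⊕1⊕1⊕0 = 0
s4 (pos 4,5,6,7): 0⊕1⊕1⊕0 = 0
Syndrome s4…s1 = 000 → no error.
Read data bits from positions 3,5,6,7: 1110

1110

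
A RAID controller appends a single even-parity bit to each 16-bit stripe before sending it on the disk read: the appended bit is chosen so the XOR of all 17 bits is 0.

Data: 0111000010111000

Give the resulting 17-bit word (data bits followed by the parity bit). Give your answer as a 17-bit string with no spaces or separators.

XOR of the 16 data bits: 0⊕1⊕1⊕1⊕0⊕0⊕0⊕0⊕1⊕0⊕1⊕1⊕1⊕0⊕0⊕0 = 1
Parity bit = 1 (so all 17 bits XOR to 0).

01110000101110001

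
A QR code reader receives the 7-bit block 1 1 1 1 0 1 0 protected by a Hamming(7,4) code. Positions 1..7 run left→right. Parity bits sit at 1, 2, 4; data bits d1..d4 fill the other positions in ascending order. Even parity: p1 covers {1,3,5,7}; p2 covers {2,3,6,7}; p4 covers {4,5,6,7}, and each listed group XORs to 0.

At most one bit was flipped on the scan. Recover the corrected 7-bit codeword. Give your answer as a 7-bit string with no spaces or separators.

s1 (pos 1,3,5,7): 1⊕1⊕0⊕0 = 0
s2 (pos 2,3,6,7): 1⊕1⊕1⊕0 = 1
s4 (pos 4,5,6,7): 1⊕0⊕1⊕0 = 0
Syndrome s4…s1 = 010 → error at position 2.
Flip position 2: 1111010 → 1011010

1011010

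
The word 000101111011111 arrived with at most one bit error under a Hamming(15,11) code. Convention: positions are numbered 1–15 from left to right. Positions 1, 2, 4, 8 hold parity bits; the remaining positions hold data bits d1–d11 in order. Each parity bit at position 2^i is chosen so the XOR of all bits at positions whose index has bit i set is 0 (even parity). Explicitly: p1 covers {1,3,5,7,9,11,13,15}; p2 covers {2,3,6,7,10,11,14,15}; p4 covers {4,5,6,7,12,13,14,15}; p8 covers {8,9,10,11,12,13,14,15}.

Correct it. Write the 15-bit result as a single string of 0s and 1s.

000101111011110

s1 (pos 1,3,5,7,9,11,13,15): 0⊕0⊕0⊕1⊕1⊕1⊕1⊕1 = 1
s2 (pos 2,3,6,7,10,11,14,15): 0⊕0⊕1⊕1⊕0⊕1⊕1⊕1 = 1
s4 (pos 4,5,6,7,12,13,14,15): 1⊕0⊕1⊕1⊕1⊕1⊕1⊕1 = 1
s8 (pos 8,9,10,11,12,13,14,15): 1⊕1⊕0⊕1⊕1⊕1⊕1⊕1 = 1
Syndrome s8…s1 = 1111 → error at position 15.
Flip position 15: 000101111011111 → 000101111011110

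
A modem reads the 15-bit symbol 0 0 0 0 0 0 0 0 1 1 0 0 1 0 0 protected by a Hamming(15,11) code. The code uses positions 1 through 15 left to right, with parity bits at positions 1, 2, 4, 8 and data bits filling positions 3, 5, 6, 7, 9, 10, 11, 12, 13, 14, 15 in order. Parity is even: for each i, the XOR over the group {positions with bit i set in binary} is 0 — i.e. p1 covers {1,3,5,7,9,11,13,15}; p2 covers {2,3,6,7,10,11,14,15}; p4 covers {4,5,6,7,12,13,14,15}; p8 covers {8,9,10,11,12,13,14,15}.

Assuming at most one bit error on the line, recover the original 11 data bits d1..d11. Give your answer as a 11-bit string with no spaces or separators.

s1 (pos 1,3,5,7,9,11,13,15): 0⊕0⊕0⊕0⊕1⊕0⊕1⊕0 = 0
s2 (pos 2,3,6,7,10,11,14,15): 0⊕0⊕0⊕0⊕1⊕0⊕0⊕0 = 1
s4 (pos 4,5,6,7,12,13,14,15): 0⊕0⊕0⊕0⊕0⊕1⊕0⊕0 = 1
s8 (pos 8,9,10,11,12,13,14,15): 0⊕1⊕1⊕0⊕0⊕1⊕0⊕0 = 1
Syndrome s8…s1 = 1110 → error at position 14.
Flip position 14: 000000001100100 → 000000001100110
Read data bits from positions 3,5,6,7,9,10,11,12,13,14,15: 00001100110

00001100110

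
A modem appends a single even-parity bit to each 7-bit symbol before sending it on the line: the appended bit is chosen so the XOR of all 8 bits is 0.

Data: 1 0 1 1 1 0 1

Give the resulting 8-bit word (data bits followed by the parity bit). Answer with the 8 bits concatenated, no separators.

10111011

XOR of the 7 data bits: 1⊕0⊕1⊕1⊕1⊕0⊕1 = 1
Parity bit = 1 (so all 8 bits XOR to 0).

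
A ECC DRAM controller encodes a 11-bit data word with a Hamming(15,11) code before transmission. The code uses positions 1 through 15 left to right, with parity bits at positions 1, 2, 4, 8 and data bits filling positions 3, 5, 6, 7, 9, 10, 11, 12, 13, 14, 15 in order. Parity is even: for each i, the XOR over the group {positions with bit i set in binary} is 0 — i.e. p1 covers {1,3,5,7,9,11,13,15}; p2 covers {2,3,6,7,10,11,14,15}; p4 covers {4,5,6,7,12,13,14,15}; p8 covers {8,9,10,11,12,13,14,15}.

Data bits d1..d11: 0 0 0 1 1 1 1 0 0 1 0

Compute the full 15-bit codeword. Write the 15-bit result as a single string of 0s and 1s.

Place data at non-parity positions: p1 p2 0 p4 0 0 1 p8 1 1 1 0 0 1 0
p1 (pos 1,3,5,7,9,11,13,15): XOR of data positions = 0⊕0⊕1⊕1⊕1⊕0⊕0 = 1
p2 (pos 2,3,6,7,10,11,14,15): XOR of data positions = 0⊕0⊕1⊕1⊕1⊕1⊕0 = 0
p4 (pos 4,5,6,7,12,13,14,15): XOR of data positions = 0⊕0⊕1⊕0⊕0⊕1⊕0 = 0
p8 (pos 8,9,10,11,12,13,14,15): XOR of data positions = 1⊕1⊕1⊕0⊕0⊕1⊕0 = 0
Codeword: 100000101110010

100000101110010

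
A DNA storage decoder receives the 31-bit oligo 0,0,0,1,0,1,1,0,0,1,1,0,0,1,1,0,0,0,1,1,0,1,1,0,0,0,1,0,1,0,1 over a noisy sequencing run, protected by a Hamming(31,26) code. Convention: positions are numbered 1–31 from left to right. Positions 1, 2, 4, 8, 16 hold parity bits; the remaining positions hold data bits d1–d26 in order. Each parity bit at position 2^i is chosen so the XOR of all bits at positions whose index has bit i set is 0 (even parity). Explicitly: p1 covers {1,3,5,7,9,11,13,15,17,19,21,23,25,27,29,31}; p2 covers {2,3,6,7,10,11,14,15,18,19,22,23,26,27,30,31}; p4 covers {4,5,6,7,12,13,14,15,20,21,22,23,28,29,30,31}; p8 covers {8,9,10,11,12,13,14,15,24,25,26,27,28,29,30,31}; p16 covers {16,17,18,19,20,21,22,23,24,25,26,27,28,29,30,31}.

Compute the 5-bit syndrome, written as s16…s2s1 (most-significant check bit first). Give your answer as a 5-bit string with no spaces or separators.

s1 (pos 1,3,5,7,9,11,13,15,17,19,21,23,25,27,29,31): 0⊕0⊕0⊕1⊕0⊕1⊕0⊕1⊕0⊕1⊕0⊕1⊕0⊕1⊕1⊕1 = 0
s2 (pos 2,3,6,7,10,11,14,15,18,19,22,23,26,27,30,31): 0⊕0⊕1⊕1⊕1⊕1⊕1⊕1⊕0⊕1⊕1⊕1⊕0⊕1⊕0⊕1 = 1
s4 (pos 4,5,6,7,12,13,14,15,20,21,22,23,28,29,30,31): 1⊕0⊕1⊕1⊕0⊕0⊕1⊕1⊕1⊕0⊕1⊕1⊕0⊕1⊕0⊕1 = 0
s8 (pos 8,9,10,11,12,13,14,15,24,25,26,27,28,29,30,31): 0⊕0⊕1⊕1⊕0⊕0⊕1⊕1⊕0⊕0⊕0⊕1⊕0⊕1⊕0⊕1 = 1
s16 (pos 16,17,18,19,20,21,22,23,24,25,26,27,28,29,30,31): 0⊕0⊕0⊕1⊕1⊕0⊕1⊕1⊕0⊕0⊕0⊕1⊕0⊕1⊕0⊕1 = 1
Syndrome s16…s1 = 11010 → error at position 26.

11010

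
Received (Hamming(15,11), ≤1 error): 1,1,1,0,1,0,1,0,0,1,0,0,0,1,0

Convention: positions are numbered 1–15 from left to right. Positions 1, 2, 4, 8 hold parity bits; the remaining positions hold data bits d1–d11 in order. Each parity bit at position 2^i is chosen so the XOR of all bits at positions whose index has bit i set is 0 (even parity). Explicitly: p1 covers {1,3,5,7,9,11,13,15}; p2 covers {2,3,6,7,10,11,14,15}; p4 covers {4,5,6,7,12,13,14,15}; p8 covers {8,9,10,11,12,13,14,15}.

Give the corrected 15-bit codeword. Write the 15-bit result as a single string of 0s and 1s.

s1 (pos 1,3,5,7,9,11,13,15): 1⊕1⊕1⊕1⊕0⊕0⊕0⊕0 = 0
s2 (pos 2,3,6,7,10,11,14,15): 1⊕1⊕0⊕1⊕1⊕0⊕1⊕0 = 1
s4 (pos 4,5,6,7,12,13,14,15): 0⊕1⊕0⊕1⊕0⊕0⊕1⊕0 = 1
s8 (pos 8,9,10,11,12,13,14,15): 0⊕0⊕1⊕0⊕0⊕0⊕1⊕0 = 0
Syndrome s8…s1 = 0110 → error at position 6.
Flip position 6: 111010100100010 → 111011100100010

111011100100010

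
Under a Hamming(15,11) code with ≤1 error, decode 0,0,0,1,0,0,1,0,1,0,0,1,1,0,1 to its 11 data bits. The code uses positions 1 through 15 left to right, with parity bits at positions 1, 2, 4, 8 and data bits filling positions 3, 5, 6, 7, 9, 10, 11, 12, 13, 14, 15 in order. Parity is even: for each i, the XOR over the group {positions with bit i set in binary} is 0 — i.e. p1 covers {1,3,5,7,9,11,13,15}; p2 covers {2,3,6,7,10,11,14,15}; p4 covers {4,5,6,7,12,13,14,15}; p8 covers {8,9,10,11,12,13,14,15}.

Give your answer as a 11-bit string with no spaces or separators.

s1 (pos 1,3,5,7,9,11,13,15): 0⊕0⊕0⊕1⊕1⊕0⊕1⊕1 = 0
s2 (pos 2,3,6,7,10,11,14,15): 0⊕0⊕0⊕1⊕0⊕0⊕0⊕1 = 0
s4 (pos 4,5,6,7,12,13,14,15): 1⊕0⊕0⊕1⊕1⊕1⊕0⊕1 = 1
s8 (pos 8,9,10,11,12,13,14,15): 0⊕1⊕0⊕0⊕1⊕1⊕0⊕1 = 0
Syndrome s8…s1 = 0100 → error at position 4.
Flip position 4: 000100101001101 → 000000101001101
Read data bits from positions 3,5,6,7,9,10,11,12,13,14,15: 00011001101

00011001101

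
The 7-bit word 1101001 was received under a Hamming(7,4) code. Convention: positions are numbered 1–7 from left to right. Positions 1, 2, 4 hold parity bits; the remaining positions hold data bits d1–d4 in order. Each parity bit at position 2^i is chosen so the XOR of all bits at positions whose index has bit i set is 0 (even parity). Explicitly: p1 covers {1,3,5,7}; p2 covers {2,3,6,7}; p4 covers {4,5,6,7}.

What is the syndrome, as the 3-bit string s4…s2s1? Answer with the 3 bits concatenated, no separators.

s1 (pos 1,3,5,7): 1⊕0⊕0⊕1 = 0
s2 (pos 2,3,6,7): 1⊕0⊕0⊕1 = 0
s4 (pos 4,5,6,7): 1⊕0⊕0⊕1 = 0
Syndrome s4…s1 = 000 → no error.

000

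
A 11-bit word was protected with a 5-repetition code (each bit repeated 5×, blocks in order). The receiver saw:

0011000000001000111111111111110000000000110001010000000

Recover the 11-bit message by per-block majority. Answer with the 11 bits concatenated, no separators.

Block 1 (00110): 2 ones → 0
Block 2 (00000): 0 ones → 0
Block 3 (00100): 1 one → 0
Block 4 (01111): 4 ones → 1
Block 5 (11111): 5 ones → 1
Block 6 (11111): 5 ones → 1
Block 7 (00000): 0 ones → 0
Block 8 (00000): 0 ones → 0
Block 9 (11000): 2 ones → 0
Block 10 (10100): 2 ones → 0
Block 11 (00000): 0 ones → 0

00011100000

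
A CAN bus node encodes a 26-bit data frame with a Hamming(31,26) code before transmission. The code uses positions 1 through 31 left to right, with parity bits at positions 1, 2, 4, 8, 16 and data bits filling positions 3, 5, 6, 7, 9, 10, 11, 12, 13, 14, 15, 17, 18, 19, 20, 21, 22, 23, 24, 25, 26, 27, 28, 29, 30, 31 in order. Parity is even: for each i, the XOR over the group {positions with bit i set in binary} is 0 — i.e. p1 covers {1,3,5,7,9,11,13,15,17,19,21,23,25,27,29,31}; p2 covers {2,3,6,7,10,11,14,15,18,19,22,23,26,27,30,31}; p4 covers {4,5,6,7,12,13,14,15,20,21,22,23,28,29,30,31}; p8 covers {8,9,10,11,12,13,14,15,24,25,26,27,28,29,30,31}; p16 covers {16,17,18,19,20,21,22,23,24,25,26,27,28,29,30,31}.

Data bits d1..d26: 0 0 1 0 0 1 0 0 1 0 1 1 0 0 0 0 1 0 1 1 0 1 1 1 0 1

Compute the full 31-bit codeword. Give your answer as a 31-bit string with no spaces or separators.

1001010101001010100001011011101

Place data at non-parity positions: p1 p2 0 p4 0 1 0 p8 0 1 0 0 1 0 1 p16 1 0 0 0 0 1 0 1 1 0 1 1 1 0 1
p1 (pos 1,3,5,7,9,11,13,15,17,19,21,23,25,27,29,31): XOR of data positions = 0⊕0⊕0⊕0⊕0⊕1⊕1⊕1⊕0⊕0⊕0⊕1⊕1⊕1⊕1 = 1
p2 (pos 2,3,6,7,10,11,14,15,18,19,22,23,26,27,30,31): XOR of data positions = 0⊕1⊕0⊕1⊕0⊕0⊕1⊕0⊕0⊕1⊕0⊕0⊕1⊕0⊕1 = 0
p4 (pos 4,5,6,7,12,13,14,15,20,21,22,23,28,29,30,31): XOR of data positions = 0⊕1⊕0⊕0⊕1⊕0⊕1⊕0⊕0⊕1⊕0⊕1⊕1⊕0⊕1 = 1
p8 (pos 8,9,10,11,12,13,14,15,24,25,26,27,28,29,30,31): XOR of data positions = 0⊕1⊕0⊕0⊕1⊕0⊕1⊕1⊕1⊕0⊕1⊕1⊕1⊕0⊕1 = 1
p16 (pos 16,17,18,19,20,21,22,23,24,25,26,27,28,29,30,31): XOR of data positions = 1⊕0⊕0⊕0⊕0⊕1⊕0⊕1⊕1⊕0⊕1⊕1⊕1⊕0⊕1 = 0
Codeword: 1001010101001010100001011011101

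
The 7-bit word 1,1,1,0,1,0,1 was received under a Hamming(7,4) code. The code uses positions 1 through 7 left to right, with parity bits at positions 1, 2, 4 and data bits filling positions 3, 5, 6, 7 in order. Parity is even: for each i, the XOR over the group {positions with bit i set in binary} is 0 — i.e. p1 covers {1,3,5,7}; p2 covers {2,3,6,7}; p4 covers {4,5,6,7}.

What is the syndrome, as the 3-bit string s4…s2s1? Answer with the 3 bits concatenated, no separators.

s1 (pos 1,3,5,7): 1⊕1⊕1⊕1 = 0
s2 (pos 2,3,6,7): 1⊕1⊕0⊕1 = 1
s4 (pos 4,5,6,7): 0⊕1⊕0⊕1 = 0
Syndrome s4…s1 = 010 → error at position 2.

010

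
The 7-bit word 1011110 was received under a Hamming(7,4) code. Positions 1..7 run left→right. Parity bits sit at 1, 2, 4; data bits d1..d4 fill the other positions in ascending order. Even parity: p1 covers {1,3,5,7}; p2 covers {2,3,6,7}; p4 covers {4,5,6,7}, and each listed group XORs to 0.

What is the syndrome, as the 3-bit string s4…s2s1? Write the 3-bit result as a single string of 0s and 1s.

s1 (pos 1,3,5,7): 1⊕1⊕1⊕0 = 1
s2 (pos 2,3,6,7): 0⊕1⊕1⊕0 = 0
s4 (pos 4,5,6,7): 1⊕1⊕1⊕0 = 1
Syndrome s4…s1 = 101 → error at position 5.

101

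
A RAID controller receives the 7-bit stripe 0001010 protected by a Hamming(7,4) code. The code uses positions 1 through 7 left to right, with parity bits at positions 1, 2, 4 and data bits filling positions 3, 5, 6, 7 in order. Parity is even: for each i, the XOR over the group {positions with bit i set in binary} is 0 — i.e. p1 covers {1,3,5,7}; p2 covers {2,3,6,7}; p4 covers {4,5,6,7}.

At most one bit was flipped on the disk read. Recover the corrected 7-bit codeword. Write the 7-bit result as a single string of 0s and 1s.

0101010

s1 (pos 1,3,5,7): 0⊕0⊕0⊕0 = 0
s2 (pos 2,3,6,7): 0⊕0⊕1⊕0 = 1
s4 (pos 4,5,6,7): 1⊕0⊕1⊕0 = 0
Syndrome s4…s1 = 010 → error at position 2.
Flip position 2: 0001010 → 0101010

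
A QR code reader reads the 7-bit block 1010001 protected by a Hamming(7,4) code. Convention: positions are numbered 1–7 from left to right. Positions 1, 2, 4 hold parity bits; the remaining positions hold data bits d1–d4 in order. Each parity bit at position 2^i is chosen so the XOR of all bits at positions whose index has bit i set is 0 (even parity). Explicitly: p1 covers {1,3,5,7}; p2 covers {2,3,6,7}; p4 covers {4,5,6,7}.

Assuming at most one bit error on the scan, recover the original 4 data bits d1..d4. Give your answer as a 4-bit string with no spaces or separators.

1101

s1 (pos 1,3,5,7): 1⊕1⊕0⊕1 = 1
s2 (pos 2,3,6,7): 0⊕1⊕0⊕1 = 0
s4 (pos 4,5,6,7): 0⊕0⊕0⊕1 = 1
Syndrome s4…s1 = 101 → error at position 5.
Flip position 5: 1010001 → 1010101
Read data bits from positions 3,5,6,7: 1101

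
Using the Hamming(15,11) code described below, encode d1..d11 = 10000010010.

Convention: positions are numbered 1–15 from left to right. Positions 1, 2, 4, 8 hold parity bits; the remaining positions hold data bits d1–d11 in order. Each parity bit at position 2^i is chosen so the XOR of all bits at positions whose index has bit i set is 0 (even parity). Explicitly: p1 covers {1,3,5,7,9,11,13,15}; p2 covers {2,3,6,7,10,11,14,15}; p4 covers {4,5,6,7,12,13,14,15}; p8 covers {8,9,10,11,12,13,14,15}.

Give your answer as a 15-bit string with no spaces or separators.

Place data at non-parity positions: p1 p2 1 p4 0 0 0 p8 0 0 1 0 0 1 0
p1 (pos 1,3,5,7,9,11,13,15): XOR of data positions = 1⊕0⊕0⊕0⊕1⊕0⊕0 = 0
p2 (pos 2,3,6,7,10,11,14,15): XOR of data positions = 1⊕0⊕0⊕0⊕1⊕1⊕0 = 1
p4 (pos 4,5,6,7,12,13,14,15): XOR of data positions = 0⊕0⊕0⊕0⊕0⊕1⊕0 = 1
p8 (pos 8,9,10,11,12,13,14,15): XOR of data positions = 0⊕0⊕1⊕0⊕0⊕1⊕0 = 0
Codeword: 011100000010010

011100000010010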